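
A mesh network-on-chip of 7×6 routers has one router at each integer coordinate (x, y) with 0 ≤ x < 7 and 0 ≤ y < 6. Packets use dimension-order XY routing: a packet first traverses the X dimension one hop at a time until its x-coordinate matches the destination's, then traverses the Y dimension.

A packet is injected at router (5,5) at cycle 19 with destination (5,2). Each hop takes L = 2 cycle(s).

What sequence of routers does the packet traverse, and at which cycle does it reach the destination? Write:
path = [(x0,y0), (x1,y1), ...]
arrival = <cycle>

path = [(5,5), (5,4), (5,3), (5,2)]
arrival = 25

t=19: at (5,5)
t=21: at (5,4) after S
t=23: at (5,3) after S
t=25: at (5,2) after S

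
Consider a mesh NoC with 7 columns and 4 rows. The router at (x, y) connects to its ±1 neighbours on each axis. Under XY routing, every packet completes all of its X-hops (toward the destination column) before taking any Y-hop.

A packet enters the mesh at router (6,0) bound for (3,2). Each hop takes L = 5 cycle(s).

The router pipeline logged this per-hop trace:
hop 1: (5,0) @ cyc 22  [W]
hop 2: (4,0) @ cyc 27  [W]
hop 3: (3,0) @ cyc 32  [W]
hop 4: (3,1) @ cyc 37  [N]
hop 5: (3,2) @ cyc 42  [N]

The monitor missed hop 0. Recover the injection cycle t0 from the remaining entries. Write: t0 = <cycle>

t0 = 17

The first recorded entry is hop 1 at cycle 22.
So t0 = 22 − 1·5 = 17.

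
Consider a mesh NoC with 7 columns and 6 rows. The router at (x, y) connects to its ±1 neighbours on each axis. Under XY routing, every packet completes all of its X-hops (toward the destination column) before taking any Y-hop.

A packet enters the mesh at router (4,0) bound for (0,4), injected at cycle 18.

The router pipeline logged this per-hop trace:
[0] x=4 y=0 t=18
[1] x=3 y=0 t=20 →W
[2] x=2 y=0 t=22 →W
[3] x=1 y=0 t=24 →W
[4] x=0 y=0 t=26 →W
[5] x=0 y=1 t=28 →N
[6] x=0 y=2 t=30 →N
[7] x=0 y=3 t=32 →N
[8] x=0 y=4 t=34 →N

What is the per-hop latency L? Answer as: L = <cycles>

cyc[1] − cyc[0] = 20 − 18 = 2.
That increment is L by definition: L = 2.

L = 2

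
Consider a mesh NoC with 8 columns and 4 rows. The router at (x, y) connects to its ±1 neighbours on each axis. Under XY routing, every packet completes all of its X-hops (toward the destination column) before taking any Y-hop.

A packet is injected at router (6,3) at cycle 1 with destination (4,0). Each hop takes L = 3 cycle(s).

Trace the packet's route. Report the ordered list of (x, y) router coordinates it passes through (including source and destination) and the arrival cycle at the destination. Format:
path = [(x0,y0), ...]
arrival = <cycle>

path = [(6,3), (5,3), (4,3), (4,2), (4,1), (4,0)]
arrival = 16

hop 0: (6,3) @ cyc 1
hop 1: (5,3) @ cyc 4  [W]
hop 2: (4,3) @ cyc 7  [W]
hop 3: (4,2) @ cyc 10  [S]
hop 4: (4,1) @ cyc 13  [S]
hop 5: (4,0) @ cyc 16  [S]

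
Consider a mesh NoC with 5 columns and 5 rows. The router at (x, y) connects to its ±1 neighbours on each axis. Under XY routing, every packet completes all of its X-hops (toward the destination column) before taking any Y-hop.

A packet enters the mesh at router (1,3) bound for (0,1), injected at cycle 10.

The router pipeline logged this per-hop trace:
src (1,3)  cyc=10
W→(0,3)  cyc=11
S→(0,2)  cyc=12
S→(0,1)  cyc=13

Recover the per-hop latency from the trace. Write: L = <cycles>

L = 1

Between hops 0 and 1 the cycle counter advances 11 − 10 = 1.
One hop costs L cycles, so L = 1.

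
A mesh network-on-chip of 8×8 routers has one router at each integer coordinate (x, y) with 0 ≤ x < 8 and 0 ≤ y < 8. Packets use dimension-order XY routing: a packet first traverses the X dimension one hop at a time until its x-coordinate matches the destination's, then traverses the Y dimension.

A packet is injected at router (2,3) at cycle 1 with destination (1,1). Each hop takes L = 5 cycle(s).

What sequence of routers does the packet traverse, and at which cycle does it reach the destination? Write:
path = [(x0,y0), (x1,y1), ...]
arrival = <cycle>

path = [(2,3), (1,3), (1,2), (1,1)]
arrival = 16

hop 0: (2,3) @ cyc 1
hop 1: (1,3) @ cyc 6  [W]
hop 2: (1,2) @ cyc 11  [S]
hop 3: (1,1) @ cyc 16  [S]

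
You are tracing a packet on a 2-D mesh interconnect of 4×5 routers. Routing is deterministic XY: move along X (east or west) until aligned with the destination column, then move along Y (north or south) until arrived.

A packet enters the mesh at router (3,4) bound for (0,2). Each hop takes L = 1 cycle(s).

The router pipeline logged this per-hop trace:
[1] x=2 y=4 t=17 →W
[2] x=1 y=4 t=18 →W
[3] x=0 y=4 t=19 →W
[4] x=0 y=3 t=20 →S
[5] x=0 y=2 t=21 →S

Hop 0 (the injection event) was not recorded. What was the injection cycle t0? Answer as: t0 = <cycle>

t0 = 16

Hop 1 reached at cycle 17; hop k is at t0 + k·L.
Subtract one hop: t0 = 17 − 1 = 16.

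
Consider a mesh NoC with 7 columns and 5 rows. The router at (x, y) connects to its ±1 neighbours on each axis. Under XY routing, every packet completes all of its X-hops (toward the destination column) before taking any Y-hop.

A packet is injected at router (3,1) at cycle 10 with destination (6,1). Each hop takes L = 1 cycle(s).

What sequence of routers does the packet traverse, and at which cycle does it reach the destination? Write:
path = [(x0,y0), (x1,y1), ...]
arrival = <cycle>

path = [(3,1), (4,1), (5,1), (6,1)]
arrival = 13

[0] x=3 y=1 t=10
[1] x=4 y=1 t=11 →E
[2] x=5 y=1 t=12 →E
[3] x=6 y=1 t=13 →E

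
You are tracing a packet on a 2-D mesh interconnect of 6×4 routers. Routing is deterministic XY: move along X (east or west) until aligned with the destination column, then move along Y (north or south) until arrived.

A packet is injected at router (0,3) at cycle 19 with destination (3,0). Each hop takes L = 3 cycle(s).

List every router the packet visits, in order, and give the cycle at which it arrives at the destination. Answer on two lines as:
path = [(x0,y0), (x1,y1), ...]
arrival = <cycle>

#0 — 0,3 | c19
#1 — 1,3 | c22 | E
#2 — 2,3 | c25 | E
#3 — 3,3 | c28 | E
#4 — 3,2 | c31 | S
#5 — 3,1 | c34 | S
#6 — 3,0 | c37 | S

path = [(0,3), (1,3), (2,3), (3,3), (3,2), (3,1), (3,0)]
arrival = 37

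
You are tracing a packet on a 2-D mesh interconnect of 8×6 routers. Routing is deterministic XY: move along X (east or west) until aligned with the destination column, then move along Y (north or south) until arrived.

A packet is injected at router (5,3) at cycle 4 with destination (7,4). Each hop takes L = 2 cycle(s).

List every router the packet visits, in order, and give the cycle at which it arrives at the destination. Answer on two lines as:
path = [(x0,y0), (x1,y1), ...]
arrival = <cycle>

path = [(5,3), (6,3), (7,3), (7,4)]
arrival = 10

hop 0: (5,3) @ cyc 4
hop 1: (6,3) @ cyc 6  [E]
hop 2: (7,3) @ cyc 8  [E]
hop 3: (7,4) @ cyc 10  [N]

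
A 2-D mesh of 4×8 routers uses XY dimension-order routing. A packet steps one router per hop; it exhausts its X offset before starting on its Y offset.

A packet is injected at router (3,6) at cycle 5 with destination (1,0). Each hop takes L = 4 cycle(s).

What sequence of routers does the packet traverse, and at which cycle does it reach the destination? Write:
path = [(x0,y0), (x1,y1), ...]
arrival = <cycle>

path = [(3,6), (2,6), (1,6), (1,5), (1,4), (1,3), (1,2), (1,1), (1,0)]
arrival = 37

src (3,6)  cyc=5
W→(2,6)  cyc=9
W→(1,6)  cyc=13
S→(1,5)  cyc=17
S→(1,4)  cyc=21
S→(1,3)  cyc=25
S→(1,2)  cyc=29
S→(1,1)  cyc=33
S→(1,0)  cyc=37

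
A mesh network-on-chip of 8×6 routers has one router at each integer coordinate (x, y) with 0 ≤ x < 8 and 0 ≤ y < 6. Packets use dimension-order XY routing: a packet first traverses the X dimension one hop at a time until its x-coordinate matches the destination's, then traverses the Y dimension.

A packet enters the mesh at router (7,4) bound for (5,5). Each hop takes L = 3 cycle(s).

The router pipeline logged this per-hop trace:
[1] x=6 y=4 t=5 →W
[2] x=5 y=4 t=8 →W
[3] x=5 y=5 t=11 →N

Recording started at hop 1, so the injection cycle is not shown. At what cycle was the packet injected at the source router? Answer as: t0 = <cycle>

The first recorded entry is hop 1 at cycle 5.
Therefore t0 = 5 − L = 2.

t0 = 2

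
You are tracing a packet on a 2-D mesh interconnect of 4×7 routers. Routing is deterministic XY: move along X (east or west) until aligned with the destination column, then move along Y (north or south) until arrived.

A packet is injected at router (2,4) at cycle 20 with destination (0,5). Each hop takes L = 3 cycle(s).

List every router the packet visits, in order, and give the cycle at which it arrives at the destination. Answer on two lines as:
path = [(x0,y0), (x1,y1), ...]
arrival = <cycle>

t=20: at (2,4)
t=23: at (1,4) after W
t=26: at (0,4) after W
t=29: at (0,5) after N

path = [(2,4), (1,4), (0,4), (0,5)]
arrival = 29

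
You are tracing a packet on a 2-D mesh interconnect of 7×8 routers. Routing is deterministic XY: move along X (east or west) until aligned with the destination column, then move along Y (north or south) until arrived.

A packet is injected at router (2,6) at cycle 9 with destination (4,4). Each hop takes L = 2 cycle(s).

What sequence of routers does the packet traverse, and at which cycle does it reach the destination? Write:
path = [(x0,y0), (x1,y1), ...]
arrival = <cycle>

path = [(2,6), (3,6), (4,6), (4,5), (4,4)]
arrival = 17

hop 0: (2,6) @ cyc 9
hop 1: (3,6) @ cyc 11  [E]
hop 2: (4,6) @ cyc 13  [E]
hop 3: (4,5) @ cyc 15  [S]
hop 4: (4,4) @ cyc 17  [S]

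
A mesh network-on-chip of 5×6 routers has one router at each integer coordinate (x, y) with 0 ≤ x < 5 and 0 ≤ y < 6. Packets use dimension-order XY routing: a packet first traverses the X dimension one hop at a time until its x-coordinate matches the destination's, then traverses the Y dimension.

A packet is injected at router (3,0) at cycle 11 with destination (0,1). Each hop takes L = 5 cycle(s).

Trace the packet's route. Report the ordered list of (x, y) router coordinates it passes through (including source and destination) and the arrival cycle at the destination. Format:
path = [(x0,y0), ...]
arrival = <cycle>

t=11: at (3,0)
t=16: at (2,0) after W
t=21: at (1,0) after W
t=26: at (0,0) after W
t=31: at (0,1) after N

path = [(3,0), (2,0), (1,0), (0,0), (0,1)]
arrival = 31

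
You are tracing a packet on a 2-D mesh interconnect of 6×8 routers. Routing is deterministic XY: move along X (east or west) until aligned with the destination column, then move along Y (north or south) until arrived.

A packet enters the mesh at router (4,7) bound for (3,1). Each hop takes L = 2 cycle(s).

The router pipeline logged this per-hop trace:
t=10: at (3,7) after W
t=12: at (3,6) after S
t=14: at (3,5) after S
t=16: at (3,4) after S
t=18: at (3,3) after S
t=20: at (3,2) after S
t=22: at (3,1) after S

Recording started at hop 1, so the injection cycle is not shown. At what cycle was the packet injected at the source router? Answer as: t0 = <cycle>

t0 = 8

Hop 1 reached at cycle 10; hop k is at t0 + k·L.
Therefore t0 = 10 − L = 8.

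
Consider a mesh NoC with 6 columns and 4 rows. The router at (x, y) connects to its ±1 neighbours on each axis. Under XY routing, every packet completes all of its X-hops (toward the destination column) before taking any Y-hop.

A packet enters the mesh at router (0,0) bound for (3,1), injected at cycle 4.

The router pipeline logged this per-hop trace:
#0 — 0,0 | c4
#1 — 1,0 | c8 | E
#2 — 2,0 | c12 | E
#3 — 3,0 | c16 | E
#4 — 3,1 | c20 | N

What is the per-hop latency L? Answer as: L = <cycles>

L = 4

cyc[1] − cyc[0] = 8 − 4 = 4.
Per-hop latency L = Δcyc = 4.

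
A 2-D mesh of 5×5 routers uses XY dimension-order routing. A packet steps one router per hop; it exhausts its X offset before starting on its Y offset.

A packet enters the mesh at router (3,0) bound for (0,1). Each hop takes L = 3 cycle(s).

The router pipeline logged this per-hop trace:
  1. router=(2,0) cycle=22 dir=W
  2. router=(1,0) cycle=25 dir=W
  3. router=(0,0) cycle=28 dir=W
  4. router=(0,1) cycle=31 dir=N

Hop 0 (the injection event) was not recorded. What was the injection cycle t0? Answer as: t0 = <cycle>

The first recorded entry is hop 1 at cycle 22.
t0 = cyc[1] − L = 22 − 3 = 19.

t0 = 19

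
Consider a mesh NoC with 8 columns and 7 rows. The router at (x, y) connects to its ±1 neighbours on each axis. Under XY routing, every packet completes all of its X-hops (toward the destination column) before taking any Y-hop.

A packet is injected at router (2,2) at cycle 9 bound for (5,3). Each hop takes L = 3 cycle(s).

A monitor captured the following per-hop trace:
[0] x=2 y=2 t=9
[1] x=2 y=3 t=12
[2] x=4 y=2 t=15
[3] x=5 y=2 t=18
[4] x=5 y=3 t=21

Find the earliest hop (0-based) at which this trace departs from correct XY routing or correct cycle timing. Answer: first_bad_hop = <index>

first_bad_hop = 1

[1] (+0,+1) / 3c ⇒ BAD: Y-move but x=2≠5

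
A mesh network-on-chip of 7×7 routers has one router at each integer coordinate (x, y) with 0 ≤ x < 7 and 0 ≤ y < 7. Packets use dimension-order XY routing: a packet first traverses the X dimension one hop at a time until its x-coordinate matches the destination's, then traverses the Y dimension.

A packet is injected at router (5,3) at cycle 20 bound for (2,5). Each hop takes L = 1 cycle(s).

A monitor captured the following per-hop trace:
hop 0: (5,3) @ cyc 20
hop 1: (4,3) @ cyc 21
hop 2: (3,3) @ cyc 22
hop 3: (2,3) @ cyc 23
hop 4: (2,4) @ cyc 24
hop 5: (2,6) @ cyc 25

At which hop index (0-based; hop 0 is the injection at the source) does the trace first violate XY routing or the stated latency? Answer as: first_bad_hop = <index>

check 1→ d=(-1,0) cyc+1: ok
check 2→ d=(-1,0) cyc+1: ok
check 3→ d=(-1,0) cyc+1: ok
check 4→ d=(0,1) cyc+1: ok
check 5→ d=(0,2) cyc+1: BAD: non-unit step

first_bad_hop = 5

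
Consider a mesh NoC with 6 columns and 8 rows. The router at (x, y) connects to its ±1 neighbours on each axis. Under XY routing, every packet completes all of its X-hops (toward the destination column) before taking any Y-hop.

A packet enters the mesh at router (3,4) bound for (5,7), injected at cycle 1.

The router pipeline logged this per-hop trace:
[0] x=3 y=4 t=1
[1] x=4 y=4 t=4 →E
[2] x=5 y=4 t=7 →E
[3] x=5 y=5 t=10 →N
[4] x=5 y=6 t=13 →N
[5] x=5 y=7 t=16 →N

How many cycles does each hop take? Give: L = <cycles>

Δcyc across hop 0→1: 4 − 1 = 3.
That increment is L by definition: L = 3.

L = 3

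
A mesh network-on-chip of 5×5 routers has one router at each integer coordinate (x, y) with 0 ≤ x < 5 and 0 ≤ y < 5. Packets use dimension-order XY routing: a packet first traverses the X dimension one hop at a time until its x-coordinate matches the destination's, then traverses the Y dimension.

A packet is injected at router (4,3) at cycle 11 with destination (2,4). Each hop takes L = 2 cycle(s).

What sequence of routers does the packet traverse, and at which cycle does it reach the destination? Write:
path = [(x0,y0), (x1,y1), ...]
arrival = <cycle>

path = [(4,3), (3,3), (2,3), (2,4)]
arrival = 17

src (4,3)  cyc=11
W→(3,3)  cyc=13
W→(2,3)  cyc=15
N→(2,4)  cyc=17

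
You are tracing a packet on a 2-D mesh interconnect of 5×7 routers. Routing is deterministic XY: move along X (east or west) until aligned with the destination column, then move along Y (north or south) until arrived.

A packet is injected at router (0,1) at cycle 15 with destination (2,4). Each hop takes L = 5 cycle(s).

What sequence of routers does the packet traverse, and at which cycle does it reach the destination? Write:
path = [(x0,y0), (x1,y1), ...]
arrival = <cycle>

path = [(0,1), (1,1), (2,1), (2,2), (2,3), (2,4)]
arrival = 40

#0 — 0,1 | c15
#1 — 1,1 | c20 | E
#2 — 2,1 | c25 | E
#3 — 2,2 | c30 | N
#4 — 2,3 | c35 | N
#5 — 2,4 | c40 | N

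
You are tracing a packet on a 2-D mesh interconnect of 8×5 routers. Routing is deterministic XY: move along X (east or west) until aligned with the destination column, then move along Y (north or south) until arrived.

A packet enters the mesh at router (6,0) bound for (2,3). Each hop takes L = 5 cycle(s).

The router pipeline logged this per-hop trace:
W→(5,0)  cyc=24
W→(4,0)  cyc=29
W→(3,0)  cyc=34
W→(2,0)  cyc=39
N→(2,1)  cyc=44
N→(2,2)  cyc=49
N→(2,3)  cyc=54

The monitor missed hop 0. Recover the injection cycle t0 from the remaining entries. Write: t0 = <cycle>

t0 = 19

The first recorded entry is hop 1 at cycle 24.
So t0 = 24 − 1·5 = 19.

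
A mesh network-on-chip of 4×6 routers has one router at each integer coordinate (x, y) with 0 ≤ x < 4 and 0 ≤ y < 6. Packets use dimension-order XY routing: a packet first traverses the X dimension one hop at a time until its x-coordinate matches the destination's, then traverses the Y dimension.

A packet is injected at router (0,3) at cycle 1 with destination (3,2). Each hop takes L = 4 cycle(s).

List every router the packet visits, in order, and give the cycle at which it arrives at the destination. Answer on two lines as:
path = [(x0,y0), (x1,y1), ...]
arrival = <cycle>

path = [(0,3), (1,3), (2,3), (3,3), (3,2)]
arrival = 17

t=1: at (0,3)
t=5: at (1,3) after E
t=9: at (2,3) after E
t=13: at (3,3) after E
t=17: at (3,2) after S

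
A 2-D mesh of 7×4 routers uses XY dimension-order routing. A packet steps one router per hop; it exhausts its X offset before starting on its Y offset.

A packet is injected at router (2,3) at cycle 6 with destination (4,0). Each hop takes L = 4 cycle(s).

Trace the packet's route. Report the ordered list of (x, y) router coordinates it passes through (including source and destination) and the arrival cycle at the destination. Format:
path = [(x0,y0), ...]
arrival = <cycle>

#0 — 2,3 | c6
#1 — 3,3 | c10 | E
#2 — 4,3 | c14 | E
#3 — 4,2 | c18 | S
#4 — 4,1 | c22 | S
#5 — 4,0 | c26 | S

path = [(2,3), (3,3), (4,3), (4,2), (4,1), (4,0)]
arrival = 26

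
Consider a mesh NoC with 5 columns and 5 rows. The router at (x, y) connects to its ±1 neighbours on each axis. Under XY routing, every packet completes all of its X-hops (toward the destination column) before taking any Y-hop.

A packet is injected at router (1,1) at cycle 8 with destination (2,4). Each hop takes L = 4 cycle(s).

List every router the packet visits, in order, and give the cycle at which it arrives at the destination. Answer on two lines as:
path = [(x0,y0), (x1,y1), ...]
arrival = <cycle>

  0. router=(1,1) cycle=8 (inject)
  1. router=(2,1) cycle=12 dir=E
  2. router=(2,2) cycle=16 dir=N
  3. router=(2,3) cycle=20 dir=N
  4. router=(2,4) cycle=24 dir=N

path = [(1,1), (2,1), (2,2), (2,3), (2,4)]
arrival = 24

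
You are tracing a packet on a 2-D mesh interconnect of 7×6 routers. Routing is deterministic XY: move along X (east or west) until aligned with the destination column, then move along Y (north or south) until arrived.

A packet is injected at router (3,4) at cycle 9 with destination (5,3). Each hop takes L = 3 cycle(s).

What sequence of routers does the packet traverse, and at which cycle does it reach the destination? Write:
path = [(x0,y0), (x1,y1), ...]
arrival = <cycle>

path = [(3,4), (4,4), (5,4), (5,3)]
arrival = 18

#0 — 3,4 | c9
#1 — 4,4 | c12 | E
#2 — 5,4 | c15 | E
#3 — 5,3 | c18 | S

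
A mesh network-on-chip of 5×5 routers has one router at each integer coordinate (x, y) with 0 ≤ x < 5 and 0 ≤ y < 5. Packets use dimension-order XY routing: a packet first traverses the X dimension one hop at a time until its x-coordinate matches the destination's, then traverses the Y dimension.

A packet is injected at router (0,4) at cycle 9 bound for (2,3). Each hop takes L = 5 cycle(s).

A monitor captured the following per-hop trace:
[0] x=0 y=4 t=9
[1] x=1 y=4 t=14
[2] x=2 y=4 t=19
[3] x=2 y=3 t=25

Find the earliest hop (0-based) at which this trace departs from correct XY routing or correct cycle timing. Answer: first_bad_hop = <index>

first_bad_hop = 3

[1] (+1,+0) / 5c ⇒ ok
[2] (+1,+0) / 5c ⇒ ok
[3] (+0,-1) / 6c ⇒ BAD: Δcyc=6≠L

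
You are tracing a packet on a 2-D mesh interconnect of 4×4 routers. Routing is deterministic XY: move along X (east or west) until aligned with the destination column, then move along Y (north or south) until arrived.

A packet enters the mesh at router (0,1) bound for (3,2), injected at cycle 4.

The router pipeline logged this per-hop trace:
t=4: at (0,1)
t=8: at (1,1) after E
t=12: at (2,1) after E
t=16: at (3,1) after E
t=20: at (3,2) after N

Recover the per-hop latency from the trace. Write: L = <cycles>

L = 4

Between hops 0 and 1 the cycle counter advances 8 − 4 = 4.
Each hop adds L, hence L = 4.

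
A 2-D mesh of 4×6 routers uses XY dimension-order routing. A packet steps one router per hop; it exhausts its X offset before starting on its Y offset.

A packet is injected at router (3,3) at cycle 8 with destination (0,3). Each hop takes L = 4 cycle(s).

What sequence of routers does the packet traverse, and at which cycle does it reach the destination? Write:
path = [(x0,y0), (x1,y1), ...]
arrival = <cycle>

path = [(3,3), (2,3), (1,3), (0,3)]
arrival = 20

[0] x=3 y=3 t=8
[1] x=2 y=3 t=12 →W
[2] x=1 y=3 t=16 →W
[3] x=0 y=3 t=20 →W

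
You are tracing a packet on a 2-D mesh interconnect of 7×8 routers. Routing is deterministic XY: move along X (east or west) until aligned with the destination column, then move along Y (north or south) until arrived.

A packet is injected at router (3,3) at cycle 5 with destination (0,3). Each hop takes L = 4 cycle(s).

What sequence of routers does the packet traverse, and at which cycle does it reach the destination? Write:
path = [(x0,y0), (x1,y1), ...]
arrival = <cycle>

path = [(3,3), (2,3), (1,3), (0,3)]
arrival = 17

src (3,3)  cyc=5
W→(2,3)  cyc=9
W→(1,3)  cyc=13
W→(0,3)  cyc=17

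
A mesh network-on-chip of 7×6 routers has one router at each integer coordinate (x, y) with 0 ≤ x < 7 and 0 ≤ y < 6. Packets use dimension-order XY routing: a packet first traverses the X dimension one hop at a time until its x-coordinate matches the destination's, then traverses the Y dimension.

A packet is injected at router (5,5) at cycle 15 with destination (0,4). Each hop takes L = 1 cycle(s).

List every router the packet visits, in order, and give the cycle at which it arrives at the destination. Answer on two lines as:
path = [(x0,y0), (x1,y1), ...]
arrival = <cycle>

path = [(5,5), (4,5), (3,5), (2,5), (1,5), (0,5), (0,4)]
arrival = 21

#0 — 5,5 | c15
#1 — 4,5 | c16 | W
#2 — 3,5 | c17 | W
#3 — 2,5 | c18 | W
#4 — 1,5 | c19 | W
#5 — 0,5 | c20 | W
#6 — 0,4 | c21 | S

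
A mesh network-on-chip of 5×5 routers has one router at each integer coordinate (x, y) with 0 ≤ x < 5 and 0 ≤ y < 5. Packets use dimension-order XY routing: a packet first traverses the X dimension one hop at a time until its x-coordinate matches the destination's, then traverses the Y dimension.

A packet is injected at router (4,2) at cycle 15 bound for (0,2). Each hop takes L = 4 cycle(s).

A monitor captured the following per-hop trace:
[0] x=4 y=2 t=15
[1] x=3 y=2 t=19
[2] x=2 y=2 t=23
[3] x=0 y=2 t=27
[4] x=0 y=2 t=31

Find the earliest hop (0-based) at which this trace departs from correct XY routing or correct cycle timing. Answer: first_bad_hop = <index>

check 1→ d=(-1,0) cyc+4: ok
check 2→ d=(-1,0) cyc+4: ok
check 3→ d=(-2,0) cyc+4: BAD: non-unit step

first_bad_hop = 3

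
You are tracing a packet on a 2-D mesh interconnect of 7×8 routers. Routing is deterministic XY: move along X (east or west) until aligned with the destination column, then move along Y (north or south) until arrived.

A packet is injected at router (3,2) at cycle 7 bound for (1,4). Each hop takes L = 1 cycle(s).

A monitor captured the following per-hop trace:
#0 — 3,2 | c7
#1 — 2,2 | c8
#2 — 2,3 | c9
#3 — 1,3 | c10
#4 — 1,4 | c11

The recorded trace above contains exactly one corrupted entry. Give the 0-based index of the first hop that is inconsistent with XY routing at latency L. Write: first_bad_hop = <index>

hop 1: step (-1,+0), +1 cyc — ok
hop 2: step (+0,+1), +1 cyc — BAD: Y-move but x=2≠1

first_bad_hop = 2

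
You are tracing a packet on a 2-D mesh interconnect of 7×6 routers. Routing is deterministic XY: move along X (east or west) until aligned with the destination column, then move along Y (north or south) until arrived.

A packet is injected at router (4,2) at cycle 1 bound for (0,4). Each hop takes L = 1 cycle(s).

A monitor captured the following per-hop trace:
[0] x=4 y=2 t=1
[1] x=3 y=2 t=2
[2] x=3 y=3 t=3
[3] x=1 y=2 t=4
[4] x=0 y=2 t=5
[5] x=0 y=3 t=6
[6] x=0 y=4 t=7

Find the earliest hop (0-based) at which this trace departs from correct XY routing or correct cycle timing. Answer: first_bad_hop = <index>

first_bad_hop = 2

[1] (-1,+0) / 1c ⇒ ok
[2] (+0,+1) / 1c ⇒ BAD: Y-move but x=3≠0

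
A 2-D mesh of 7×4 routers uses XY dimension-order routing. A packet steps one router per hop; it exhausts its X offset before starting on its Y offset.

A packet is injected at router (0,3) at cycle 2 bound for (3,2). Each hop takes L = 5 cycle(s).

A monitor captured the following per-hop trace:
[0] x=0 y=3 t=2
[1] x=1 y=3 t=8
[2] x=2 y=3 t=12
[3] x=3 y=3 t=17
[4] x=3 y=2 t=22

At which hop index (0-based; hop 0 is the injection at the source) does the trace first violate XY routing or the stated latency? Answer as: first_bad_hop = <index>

  1: Δx=+1 Δy=+0 Δt=6 [BAD: Δcyc=6≠L]

first_bad_hop = 1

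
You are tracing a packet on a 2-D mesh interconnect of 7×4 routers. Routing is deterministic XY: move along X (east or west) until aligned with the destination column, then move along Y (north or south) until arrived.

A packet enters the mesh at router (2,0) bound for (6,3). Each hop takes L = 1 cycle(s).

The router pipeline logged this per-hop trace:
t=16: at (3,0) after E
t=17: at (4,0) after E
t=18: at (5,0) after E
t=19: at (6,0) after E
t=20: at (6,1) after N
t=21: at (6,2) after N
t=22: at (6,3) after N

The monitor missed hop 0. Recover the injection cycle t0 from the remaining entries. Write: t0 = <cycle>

t0 = 15

The first recorded entry is hop 1 at cycle 16.
So t0 = 16 − 1·1 = 15.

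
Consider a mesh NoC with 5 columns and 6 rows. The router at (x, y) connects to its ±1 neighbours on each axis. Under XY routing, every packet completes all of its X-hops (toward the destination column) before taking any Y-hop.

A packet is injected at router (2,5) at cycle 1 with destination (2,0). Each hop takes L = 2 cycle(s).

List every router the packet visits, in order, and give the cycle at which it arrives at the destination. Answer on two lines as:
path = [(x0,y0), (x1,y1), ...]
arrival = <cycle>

path = [(2,5), (2,4), (2,3), (2,2), (2,1), (2,0)]
arrival = 11

[0] x=2 y=5 t=1
[1] x=2 y=4 t=3 →S
[2] x=2 y=3 t=5 →S
[3] x=2 y=2 t=7 →S
[4] x=2 y=1 t=9 →S
[5] x=2 y=0 t=11 →S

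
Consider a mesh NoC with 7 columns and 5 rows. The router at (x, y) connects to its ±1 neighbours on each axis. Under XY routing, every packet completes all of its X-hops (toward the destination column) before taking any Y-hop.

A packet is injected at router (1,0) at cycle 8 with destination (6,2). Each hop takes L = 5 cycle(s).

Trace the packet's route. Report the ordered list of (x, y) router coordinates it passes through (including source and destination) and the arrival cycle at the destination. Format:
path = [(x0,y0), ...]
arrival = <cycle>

[0] x=1 y=0 t=8
[1] x=2 y=0 t=13 →E
[2] x=3 y=0 t=18 →E
[3] x=4 y=0 t=23 →E
[4] x=5 y=0 t=28 →E
[5] x=6 y=0 t=33 →E
[6] x=6 y=1 t=38 →N
[7] x=6 y=2 t=43 →N

path = [(1,0), (2,0), (3,0), (4,0), (5,0), (6,0), (6,1), (6,2)]
arrival = 43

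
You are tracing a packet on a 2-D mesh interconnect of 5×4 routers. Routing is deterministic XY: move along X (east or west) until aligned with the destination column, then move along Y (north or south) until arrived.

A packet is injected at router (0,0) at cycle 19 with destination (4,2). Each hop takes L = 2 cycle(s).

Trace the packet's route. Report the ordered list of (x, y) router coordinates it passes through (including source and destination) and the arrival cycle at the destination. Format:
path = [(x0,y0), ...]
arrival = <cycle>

#0 — 0,0 | c19
#1 — 1,0 | c21 | E
#2 — 2,0 | c23 | E
#3 — 3,0 | c25 | E
#4 — 4,0 | c27 | E
#5 — 4,1 | c29 | N
#6 — 4,2 | c31 | N

path = [(0,0), (1,0), (2,0), (3,0), (4,0), (4,1), (4,2)]
arrival = 31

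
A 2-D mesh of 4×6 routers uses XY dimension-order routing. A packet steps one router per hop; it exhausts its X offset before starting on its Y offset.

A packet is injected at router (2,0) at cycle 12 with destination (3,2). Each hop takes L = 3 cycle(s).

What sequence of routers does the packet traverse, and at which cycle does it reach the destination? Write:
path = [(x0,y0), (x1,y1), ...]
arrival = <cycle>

path = [(2,0), (3,0), (3,1), (3,2)]
arrival = 21

[0] x=2 y=0 t=12
[1] x=3 y=0 t=15 →E
[2] x=3 y=1 t=18 →N
[3] x=3 y=2 t=21 →N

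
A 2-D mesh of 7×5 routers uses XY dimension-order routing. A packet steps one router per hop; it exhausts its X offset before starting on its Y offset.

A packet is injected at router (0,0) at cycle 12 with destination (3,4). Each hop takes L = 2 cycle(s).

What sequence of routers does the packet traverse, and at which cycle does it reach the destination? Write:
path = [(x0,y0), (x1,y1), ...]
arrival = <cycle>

path = [(0,0), (1,0), (2,0), (3,0), (3,1), (3,2), (3,3), (3,4)]
arrival = 26

hop 0: (0,0) @ cyc 12
hop 1: (1,0) @ cyc 14  [E]
hop 2: (2,0) @ cyc 16  [E]
hop 3: (3,0) @ cyc 18  [E]
hop 4: (3,1) @ cyc 20  [N]
hop 5: (3,2) @ cyc 22  [N]
hop 6: (3,3) @ cyc 24  [N]
hop 7: (3,4) @ cyc 26  [N]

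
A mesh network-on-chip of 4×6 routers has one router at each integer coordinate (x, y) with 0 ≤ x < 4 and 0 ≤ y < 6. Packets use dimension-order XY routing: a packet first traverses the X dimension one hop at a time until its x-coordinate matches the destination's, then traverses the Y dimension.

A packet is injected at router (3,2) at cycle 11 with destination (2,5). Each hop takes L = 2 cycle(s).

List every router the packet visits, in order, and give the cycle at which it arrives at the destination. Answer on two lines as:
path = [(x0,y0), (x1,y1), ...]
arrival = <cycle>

path = [(3,2), (2,2), (2,3), (2,4), (2,5)]
arrival = 19

[0] x=3 y=2 t=11
[1] x=2 y=2 t=13 →W
[2] x=2 y=3 t=15 →N
[3] x=2 y=4 t=17 →N
[4] x=2 y=5 t=19 →N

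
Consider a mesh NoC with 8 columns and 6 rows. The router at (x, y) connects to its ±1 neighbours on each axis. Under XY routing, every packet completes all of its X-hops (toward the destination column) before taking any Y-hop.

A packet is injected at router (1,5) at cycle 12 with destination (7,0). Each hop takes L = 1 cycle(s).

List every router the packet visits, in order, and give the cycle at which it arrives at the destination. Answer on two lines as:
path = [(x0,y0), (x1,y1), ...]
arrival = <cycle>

[0] x=1 y=5 t=12
[1] x=2 y=5 t=13 →E
[2] x=3 y=5 t=14 →E
[3] x=4 y=5 t=15 →E
[4] x=5 y=5 t=16 →E
[5] x=6 y=5 t=17 →E
[6] x=7 y=5 t=18 →E
[7] x=7 y=4 t=19 →S
[8] x=7 y=3 t=20 →S
[9] x=7 y=2 t=21 →S
[10] x=7 y=1 t=22 →S
[11] x=7 y=0 t=23 →S

path = [(1,5), (2,5), (3,5), (4,5), (5,5), (6,5), (7,5), (7,4), (7,3), (7,2), (7,1), (7,0)]
arrival = 23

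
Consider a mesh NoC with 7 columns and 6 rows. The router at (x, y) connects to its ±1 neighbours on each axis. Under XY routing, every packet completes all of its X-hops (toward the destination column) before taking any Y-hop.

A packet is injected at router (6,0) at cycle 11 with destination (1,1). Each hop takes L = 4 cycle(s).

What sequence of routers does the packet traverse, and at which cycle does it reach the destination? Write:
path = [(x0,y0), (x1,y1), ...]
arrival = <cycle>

path = [(6,0), (5,0), (4,0), (3,0), (2,0), (1,0), (1,1)]
arrival = 35

src (6,0)  cyc=11
W→(5,0)  cyc=15
W→(4,0)  cyc=19
W→(3,0)  cyc=23
W→(2,0)  cyc=27
W→(1,0)  cyc=31
N→(1,1)  cyc=35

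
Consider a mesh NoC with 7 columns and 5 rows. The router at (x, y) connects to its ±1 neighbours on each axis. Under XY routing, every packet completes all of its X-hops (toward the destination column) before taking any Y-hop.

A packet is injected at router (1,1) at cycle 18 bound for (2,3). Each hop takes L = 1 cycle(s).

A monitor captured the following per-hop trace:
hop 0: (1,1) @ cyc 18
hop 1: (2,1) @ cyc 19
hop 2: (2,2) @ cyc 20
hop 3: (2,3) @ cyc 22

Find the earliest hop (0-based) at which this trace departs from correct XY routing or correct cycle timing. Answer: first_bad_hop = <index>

first_bad_hop = 3

hop 1: step (+1,+0), +1 cyc — ok
hop 2: step (+0,+1), +1 cyc — ok
hop 3: step (+0,+1), +2 cyc — BAD: Δcyc=2≠L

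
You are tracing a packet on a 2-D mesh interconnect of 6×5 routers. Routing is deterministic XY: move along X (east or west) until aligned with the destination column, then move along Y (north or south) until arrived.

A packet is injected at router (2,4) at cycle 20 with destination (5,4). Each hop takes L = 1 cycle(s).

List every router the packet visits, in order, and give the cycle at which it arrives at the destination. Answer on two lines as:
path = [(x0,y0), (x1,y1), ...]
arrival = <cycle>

src (2,4)  cyc=20
E→(3,4)  cyc=21
E→(4,4)  cyc=22
E→(5,4)  cyc=23

path = [(2,4), (3,4), (4,4), (5,4)]
arrival = 23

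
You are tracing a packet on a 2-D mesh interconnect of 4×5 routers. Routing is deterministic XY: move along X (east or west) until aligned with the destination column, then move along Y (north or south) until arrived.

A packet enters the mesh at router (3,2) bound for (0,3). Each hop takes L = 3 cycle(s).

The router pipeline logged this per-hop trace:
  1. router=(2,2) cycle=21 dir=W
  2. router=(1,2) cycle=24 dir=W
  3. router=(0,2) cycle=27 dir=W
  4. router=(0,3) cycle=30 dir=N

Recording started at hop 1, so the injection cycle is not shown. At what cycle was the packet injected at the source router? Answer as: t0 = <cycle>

t0 = 18

The first recorded entry is hop 1 at cycle 21.
Subtract one hop: t0 = 21 − 3 = 18.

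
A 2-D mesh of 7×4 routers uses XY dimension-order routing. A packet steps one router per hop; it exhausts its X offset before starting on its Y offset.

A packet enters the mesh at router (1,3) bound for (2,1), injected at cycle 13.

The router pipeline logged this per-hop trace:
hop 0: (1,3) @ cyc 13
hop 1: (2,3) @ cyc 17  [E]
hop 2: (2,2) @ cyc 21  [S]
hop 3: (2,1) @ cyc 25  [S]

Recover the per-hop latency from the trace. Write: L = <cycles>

L = 4

cyc[1] − cyc[0] = 17 − 13 = 4.
Per-hop latency L = Δcyc = 4.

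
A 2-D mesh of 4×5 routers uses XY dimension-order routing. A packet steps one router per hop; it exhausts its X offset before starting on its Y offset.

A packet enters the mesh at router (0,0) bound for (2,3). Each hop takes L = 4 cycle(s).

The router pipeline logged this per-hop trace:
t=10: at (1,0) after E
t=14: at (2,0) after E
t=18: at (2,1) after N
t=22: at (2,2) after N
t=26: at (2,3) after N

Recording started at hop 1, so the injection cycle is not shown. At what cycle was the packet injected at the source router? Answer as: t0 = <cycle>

t0 = 6

The first recorded entry is hop 1 at cycle 10.
So t0 = 10 − 1·4 = 6.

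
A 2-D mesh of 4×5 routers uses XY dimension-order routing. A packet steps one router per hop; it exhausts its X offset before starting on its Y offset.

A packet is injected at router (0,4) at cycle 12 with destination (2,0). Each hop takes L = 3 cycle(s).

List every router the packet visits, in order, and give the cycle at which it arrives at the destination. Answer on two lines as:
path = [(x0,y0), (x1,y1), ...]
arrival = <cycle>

t=12: at (0,4)
t=15: at (1,4) after E
t=18: at (2,4) after E
t=21: at (2,3) after S
t=24: at (2,2) after S
t=27: at (2,1) after S
t=30: at (2,0) after S

path = [(0,4), (1,4), (2,4), (2,3), (2,2), (2,1), (2,0)]
arrival = 30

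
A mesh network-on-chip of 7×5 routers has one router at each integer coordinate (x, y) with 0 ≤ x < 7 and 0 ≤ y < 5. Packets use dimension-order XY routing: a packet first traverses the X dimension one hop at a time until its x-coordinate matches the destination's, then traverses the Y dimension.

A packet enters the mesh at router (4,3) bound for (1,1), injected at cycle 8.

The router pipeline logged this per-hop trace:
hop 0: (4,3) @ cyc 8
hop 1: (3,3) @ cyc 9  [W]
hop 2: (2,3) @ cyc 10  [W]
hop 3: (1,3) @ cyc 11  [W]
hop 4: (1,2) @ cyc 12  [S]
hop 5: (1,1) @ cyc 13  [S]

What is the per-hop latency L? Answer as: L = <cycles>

L = 1

Between hops 0 and 1 the cycle counter advances 9 − 8 = 1.
Per-hop latency L = Δcyc = 1.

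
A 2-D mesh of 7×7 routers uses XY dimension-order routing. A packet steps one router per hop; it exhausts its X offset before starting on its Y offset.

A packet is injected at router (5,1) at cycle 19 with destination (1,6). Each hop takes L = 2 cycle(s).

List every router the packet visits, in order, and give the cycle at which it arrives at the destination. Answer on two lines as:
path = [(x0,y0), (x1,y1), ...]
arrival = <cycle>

hop 0: (5,1) @ cyc 19
hop 1: (4,1) @ cyc 21  [W]
hop 2: (3,1) @ cyc 23  [W]
hop 3: (2,1) @ cyc 25  [W]
hop 4: (1,1) @ cyc 27  [W]
hop 5: (1,2) @ cyc 29  [N]
hop 6: (1,3) @ cyc 31  [N]
hop 7: (1,4) @ cyc 33  [N]
hop 8: (1,5) @ cyc 35  [N]
hop 9: (1,6) @ cyc 37  [N]

path = [(5,1), (4,1), (3,1), (2,1), (1,1), (1,2), (1,3), (1,4), (1,5), (1,6)]
arrival = 37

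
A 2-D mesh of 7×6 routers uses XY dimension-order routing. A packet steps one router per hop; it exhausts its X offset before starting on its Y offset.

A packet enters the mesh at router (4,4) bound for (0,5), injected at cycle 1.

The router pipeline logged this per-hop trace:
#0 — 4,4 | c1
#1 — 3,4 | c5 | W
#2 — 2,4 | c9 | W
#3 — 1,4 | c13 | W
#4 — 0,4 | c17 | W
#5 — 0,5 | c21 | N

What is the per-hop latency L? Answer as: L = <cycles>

L = 4

Δcyc across hop 0→1: 5 − 1 = 4.
That increment is L by definition: L = 4.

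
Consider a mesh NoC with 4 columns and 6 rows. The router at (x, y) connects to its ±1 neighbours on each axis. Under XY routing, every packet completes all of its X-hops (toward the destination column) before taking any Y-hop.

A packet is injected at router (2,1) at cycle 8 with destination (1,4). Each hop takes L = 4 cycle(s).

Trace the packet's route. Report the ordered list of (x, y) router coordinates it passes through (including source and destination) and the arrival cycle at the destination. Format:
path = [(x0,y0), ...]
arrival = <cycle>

path = [(2,1), (1,1), (1,2), (1,3), (1,4)]
arrival = 24

hop 0: (2,1) @ cyc 8
hop 1: (1,1) @ cyc 12  [W]
hop 2: (1,2) @ cyc 16  [N]
hop 3: (1,3) @ cyc 20  [N]
hop 4: (1,4) @ cyc 24  [N]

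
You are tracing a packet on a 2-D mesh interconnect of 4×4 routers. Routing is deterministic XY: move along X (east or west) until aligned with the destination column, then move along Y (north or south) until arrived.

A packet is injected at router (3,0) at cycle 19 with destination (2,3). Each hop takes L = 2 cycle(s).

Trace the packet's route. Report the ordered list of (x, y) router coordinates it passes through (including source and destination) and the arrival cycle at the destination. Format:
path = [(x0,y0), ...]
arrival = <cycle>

#0 — 3,0 | c19
#1 — 2,0 | c21 | W
#2 — 2,1 | c23 | N
#3 — 2,2 | c25 | N
#4 — 2,3 | c27 | N

path = [(3,0), (2,0), (2,1), (2,2), (2,3)]
arrival = 27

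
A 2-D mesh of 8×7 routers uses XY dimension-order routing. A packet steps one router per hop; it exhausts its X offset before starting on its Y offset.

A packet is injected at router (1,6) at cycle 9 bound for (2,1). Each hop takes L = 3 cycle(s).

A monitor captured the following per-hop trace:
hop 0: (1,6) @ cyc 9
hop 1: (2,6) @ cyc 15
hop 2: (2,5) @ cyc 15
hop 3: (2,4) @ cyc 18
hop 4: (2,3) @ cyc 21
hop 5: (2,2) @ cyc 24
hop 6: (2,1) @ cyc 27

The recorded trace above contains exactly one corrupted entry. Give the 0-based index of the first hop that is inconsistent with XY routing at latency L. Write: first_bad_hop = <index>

first_bad_hop = 1

hop 1: step (+1,+0), +6 cyc — BAD: Δcyc=6≠L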